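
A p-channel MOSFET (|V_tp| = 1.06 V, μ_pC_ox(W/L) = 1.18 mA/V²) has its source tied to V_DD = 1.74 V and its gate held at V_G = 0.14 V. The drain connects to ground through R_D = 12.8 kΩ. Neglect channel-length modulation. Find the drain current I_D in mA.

I_D = 0.118 mA

V_SG = V_DD − V_G = 1.74 − 0.14 = 1.6 V, so V_ov = 1.6 − 1.06 = 0.54 V.
Assume saturation: I_D = ½ k_p V_ov² = 0.5 × 1.18 × 0.54² = 0.172 mA, giving V_SD = V_DD − I_D R_D = 1.74 − 0.172 × 12.8 = -0.462 V.
But -0.462 V < V_ov = 0.54 V, so the device is actually in triode.
In triode I_D = k_p[V_ov V_SD − ½ V_SD²] and I_D = (V_DD − V_SD)/R_D. Equating: 7.55 V_SD² − 9.156 V_SD + 1.74 = 0, giving V_SD = 0.236 V (the root below V_ov).
I_D = (1.74 − 0.236) / 12.8 = 0.118 mA.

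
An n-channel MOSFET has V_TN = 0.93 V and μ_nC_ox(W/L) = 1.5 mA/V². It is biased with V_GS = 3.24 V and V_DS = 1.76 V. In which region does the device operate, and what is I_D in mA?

Triode; I_D = 3.78 mA

V_ov = V_GS − V_TN = 3.24 − 0.93 = 2.31 V.
Since V_DS = 1.76 V < V_ov = 2.31 V, the device is in the triode region.
I_D = k_n [V_ov · V_DS − ½ V_DS²] = 1.5 × [2.31 × 1.76 − 0.5 × 1.76²] = 3.78 mA.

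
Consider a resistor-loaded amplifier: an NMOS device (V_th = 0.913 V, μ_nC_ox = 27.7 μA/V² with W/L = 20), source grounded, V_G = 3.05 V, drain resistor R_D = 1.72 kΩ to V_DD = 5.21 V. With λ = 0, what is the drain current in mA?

I_D = 1.26 mA

V_GS = V_G = 3.05 V, so V_ov = 3.05 − 0.913 = 2.14 V.
k_n = μ_nC_ox · (W/L) = 0.554 mA/V².
Assume saturation: I_D = ½ k_n V_ov² = 0.5 × 0.554 × 2.14² = 1.26 mA, giving V_DS = V_DD − I_D R_D = 5.21 − 1.26 × 1.72 = 3.03 V.
V_DS = 3.03 V ≥ V_ov = 2.14 V, confirming saturation.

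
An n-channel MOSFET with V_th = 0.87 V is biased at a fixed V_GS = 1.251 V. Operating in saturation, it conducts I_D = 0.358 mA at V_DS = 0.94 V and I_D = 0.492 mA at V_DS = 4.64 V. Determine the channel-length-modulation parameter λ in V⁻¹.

With V_GS fixed, I_D ∝ (1 + λ V_DS) in saturation, so I_D2/I_D1 = (1 + λ V_DS2)/(1 + λ V_DS1).
0.492/0.358 = 1.374 = (1 + 4.64 λ)/(1 + 0.94 λ).
Solving: λ (I_D1 V_DS2 − I_D2 V_DS1) = I_D2 − I_D1, so λ = (0.492 − 0.358) / (0.358 × 4.64 − 0.492 × 0.94) = 0.134 / 1.2 = 0.112 V⁻¹.

λ = 0.112 V⁻¹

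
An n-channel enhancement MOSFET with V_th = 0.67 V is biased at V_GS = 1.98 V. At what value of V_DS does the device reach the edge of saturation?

V_DS,sat = 1.31 V

The boundary between triode and saturation is V_DS = V_GS − V_th = V_ov.
V_ov = 1.98 − 0.67 = 1.31 V.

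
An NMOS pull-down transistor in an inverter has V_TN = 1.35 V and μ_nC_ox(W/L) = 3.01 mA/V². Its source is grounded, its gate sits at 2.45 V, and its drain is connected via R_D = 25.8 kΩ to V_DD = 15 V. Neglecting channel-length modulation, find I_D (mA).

I_D = 0.574 mA

V_GS = V_G = 2.45 V, so V_ov = 2.45 − 1.35 = 1.1 V.
Assume saturation: I_D = ½ k_n V_ov² = 0.5 × 3.01 × 1.1² = 1.82 mA, giving V_DS = V_DD − I_D R_D = 15 − 1.82 × 25.8 = -32 V.
But -32 V < V_ov = 1.1 V, so the device is actually in triode.
In triode I_D = k_n[V_ov V_DS − ½ V_DS²] and I_D = (V_DD − V_DS)/R_D. Equating: 38.8 V_DS² − 86.42 V_DS + 15 = 0, giving V_DS = 0.19 V (the root below V_ov).
I_D = (15 − 0.19) / 25.8 = 0.574 mA.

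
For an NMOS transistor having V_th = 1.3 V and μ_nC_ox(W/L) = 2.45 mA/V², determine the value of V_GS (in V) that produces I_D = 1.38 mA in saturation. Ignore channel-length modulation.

In saturation I_D = ½ k_n (V_GS − V_th)², so V_GS − V_th = √(2 I_D / k_n) = √(2 × 1.38 / 2.45) = 1.06 V.
V_GS = 1.3 + 1.06 = 2.36 V.

V_GS = 2.36 V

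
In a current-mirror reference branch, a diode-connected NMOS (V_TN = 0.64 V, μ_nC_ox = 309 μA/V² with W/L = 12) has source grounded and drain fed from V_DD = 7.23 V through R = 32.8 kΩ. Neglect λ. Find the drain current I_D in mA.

With gate tied to drain, V_GS = V_DS ≥ V_GS − V_TN, so the device is in saturation.
k_n = μ_nC_ox · (W/L) = 3.708 mA/V².
KCL at the drain: ½ k_n (V_GS − V_TN)² = (V_DD − V_GS)/R.
Let x = V_GS − 0.64. Then 60.8 x² + x − 6.59 = 0, giving x = 0.321 V (positive root), so V_GS = 0.961 V.
I_D = (V_DD − V_GS)/R = (7.23 − 0.961) / 32.8 = 0.191 mA.

I_D = 0.191 mA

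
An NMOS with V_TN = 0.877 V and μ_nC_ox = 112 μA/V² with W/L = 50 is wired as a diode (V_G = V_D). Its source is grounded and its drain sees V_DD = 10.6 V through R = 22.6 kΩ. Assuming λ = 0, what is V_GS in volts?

V_GS = 1.26 V

With gate tied to drain, V_GS = V_DS ≥ V_GS − V_TN, so the device is in saturation.
k_n = μ_nC_ox · (W/L) = 5.6 mA/V².
KCL at the drain: ½ k_n (V_GS − V_TN)² = (V_DD − V_GS)/R.
Let x = V_GS − 0.877. Then 63.3 x² + x − 9.723 = 0, giving x = 0.384 V (positive root), so V_GS = 1.26 V.
I_D = (V_DD − V_GS)/R = (10.6 − 1.26) / 22.6 = 0.413 mA.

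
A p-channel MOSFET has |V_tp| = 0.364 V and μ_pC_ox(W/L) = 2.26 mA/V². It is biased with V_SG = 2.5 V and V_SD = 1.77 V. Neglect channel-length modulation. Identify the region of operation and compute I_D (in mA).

Triode; I_D = 5.00 mA

V_ov = V_SG − |V_tp| = 2.5 − 0.364 = 2.14 V.
Since V_SD = 1.77 V < V_ov = 2.14 V, the device is in the triode region.
I_D = k_p [V_ov · V_SD − ½ V_SD²] = 2.26 × [2.14 × 1.77 − 0.5 × 1.77²] = 5 mA.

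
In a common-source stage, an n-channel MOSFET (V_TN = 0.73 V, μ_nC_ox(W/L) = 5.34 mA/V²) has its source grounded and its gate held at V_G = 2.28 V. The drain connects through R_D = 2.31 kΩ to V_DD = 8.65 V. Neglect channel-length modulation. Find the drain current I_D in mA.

I_D = 3.52 mA

V_GS = V_G = 2.28 V, so V_ov = 2.28 − 0.73 = 1.55 V.
Assume saturation: I_D = ½ k_n V_ov² = 0.5 × 5.34 × 1.55² = 6.41 mA, giving V_DS = V_DD − I_D R_D = 8.65 − 6.41 × 2.31 = -6.17 V.
But -6.17 V < V_ov = 1.55 V, so the device is actually in triode.
In triode I_D = k_n[V_ov V_DS − ½ V_DS²] and I_D = (V_DD − V_DS)/R_D. Equating: 6.17 V_DS² − 20.12 V_DS + 8.65 = 0, giving V_DS = 0.51 V (the root below V_ov).
I_D = (8.65 − 0.51) / 2.31 = 3.52 mA.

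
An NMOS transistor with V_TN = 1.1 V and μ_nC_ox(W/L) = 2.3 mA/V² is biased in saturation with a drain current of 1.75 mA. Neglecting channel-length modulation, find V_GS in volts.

In saturation I_D = ½ k_n (V_GS − V_TN)², so V_GS − V_TN = √(2 I_D / k_n) = √(2 × 1.75 / 2.3) = 1.23 V.
V_GS = 1.1 + 1.23 = 2.33 V.

V_GS = 2.33 V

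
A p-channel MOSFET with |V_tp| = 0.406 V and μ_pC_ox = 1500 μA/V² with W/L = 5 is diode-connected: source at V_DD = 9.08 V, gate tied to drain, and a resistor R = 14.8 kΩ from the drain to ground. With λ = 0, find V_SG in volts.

With gate tied to drain, V_SG = V_SD ≥ V_SG − |V_tp|, so the device is in saturation.
k_p = μ_pC_ox · (W/L) = 7.5 mA/V².
KCL at the drain: ½ k_p (V_SG − |V_tp|)² = (V_DD − V_SG)/R.
Let x = V_SG − 0.406. Then 55.5 x² + x − 8.674 = 0, giving x = 0.386 V (positive root), so V_SG = 0.792 V.
I_D = (V_DD − V_SG)/R = (9.08 − 0.792) / 14.8 = 0.56 mA.

V_SG = 0.792 V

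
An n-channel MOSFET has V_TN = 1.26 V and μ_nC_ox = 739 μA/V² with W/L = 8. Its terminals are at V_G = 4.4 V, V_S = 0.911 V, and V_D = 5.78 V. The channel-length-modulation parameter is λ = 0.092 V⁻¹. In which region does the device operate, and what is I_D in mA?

V_GS = V_G − V_S = 4.4 − 0.911 = 3.49 V; V_DS = V_D − V_S = 5.78 − 0.911 = 4.87 V.
k_n = μ_nC_ox · (W/L) = 5.912 mA/V².
V_ov = V_GS − V_TN = 3.49 − 1.26 = 2.23 V.
Since V_DS = 4.87 V ≥ V_ov = 2.23 V, the device is in saturation.
I_D = ½ k_n V_ov² (1 + λ V_DS) = 0.5 × 5.912 × 2.23² × (1 + 0.092 × 4.87) = 21.3 mA.

Saturation; I_D = 21.3 mA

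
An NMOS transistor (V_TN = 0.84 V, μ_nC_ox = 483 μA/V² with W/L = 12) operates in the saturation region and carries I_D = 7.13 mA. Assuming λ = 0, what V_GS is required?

V_GS = 2.41 V

k_n = μ_nC_ox · (W/L) = 5.796 mA/V².
In saturation I_D = ½ k_n (V_GS − V_TN)², so V_GS − V_TN = √(2 I_D / k_n) = √(2 × 7.13 / 5.796) = 1.57 V.
V_GS = 0.84 + 1.57 = 2.41 V.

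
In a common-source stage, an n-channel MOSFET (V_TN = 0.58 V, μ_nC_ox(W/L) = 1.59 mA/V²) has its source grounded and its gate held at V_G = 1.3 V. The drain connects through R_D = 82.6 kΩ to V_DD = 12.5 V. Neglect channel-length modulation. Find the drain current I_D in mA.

V_GS = V_G = 1.3 V, so V_ov = 1.3 − 0.58 = 0.72 V.
Assume saturation: I_D = ½ k_n V_ov² = 0.5 × 1.59 × 0.72² = 0.412 mA, giving V_DS = V_DD − I_D R_D = 12.5 − 0.412 × 82.6 = -21.5 V.
But -21.5 V < V_ov = 0.72 V, so the device is actually in triode.
In triode I_D = k_n[V_ov V_DS − ½ V_DS²] and I_D = (V_DD − V_DS)/R_D. Equating: 65.7 V_DS² − 95.56 V_DS + 12.5 = 0, giving V_DS = 0.145 V (the root below V_ov).
I_D = (12.5 − 0.145) / 82.6 = 0.15 mA.

I_D = 0.150 mA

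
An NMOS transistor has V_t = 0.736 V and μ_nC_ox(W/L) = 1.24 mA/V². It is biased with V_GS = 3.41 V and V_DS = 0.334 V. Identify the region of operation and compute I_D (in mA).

Triode; I_D = 1.04 mA

V_ov = V_GS − V_t = 3.41 − 0.736 = 2.67 V.
Since V_DS = 0.334 V < V_ov = 2.67 V, the device is in the triode region.
I_D = k_n [V_ov · V_DS − ½ V_DS²] = 1.24 × [2.67 × 0.334 − 0.5 × 0.334²] = 1.04 mA.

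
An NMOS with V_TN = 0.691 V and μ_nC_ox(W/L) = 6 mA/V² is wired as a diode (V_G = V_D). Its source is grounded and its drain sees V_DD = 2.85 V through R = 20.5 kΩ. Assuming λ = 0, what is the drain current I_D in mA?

With gate tied to drain, V_GS = V_DS ≥ V_GS − V_TN, so the device is in saturation.
KCL at the drain: ½ k_n (V_GS − V_TN)² = (V_DD − V_GS)/R.
Let x = V_GS − 0.691. Then 61.5 x² + x − 2.159 = 0, giving x = 0.179 V (positive root), so V_GS = 0.87 V.
I_D = (V_DD − V_GS)/R = (2.85 − 0.87) / 20.5 = 0.0966 mA.

I_D = 0.0966 mA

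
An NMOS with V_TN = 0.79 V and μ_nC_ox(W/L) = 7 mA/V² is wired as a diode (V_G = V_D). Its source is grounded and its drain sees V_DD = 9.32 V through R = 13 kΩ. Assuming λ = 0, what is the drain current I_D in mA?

I_D = 0.624 mA

With gate tied to drain, V_GS = V_DS ≥ V_GS − V_TN, so the device is in saturation.
KCL at the drain: ½ k_n (V_GS − V_TN)² = (V_DD − V_GS)/R.
Let x = V_GS − 0.79. Then 45.5 x² + x − 8.53 = 0, giving x = 0.422 V (positive root), so V_GS = 1.21 V.
I_D = (V_DD − V_GS)/R = (9.32 − 1.21) / 13 = 0.624 mA.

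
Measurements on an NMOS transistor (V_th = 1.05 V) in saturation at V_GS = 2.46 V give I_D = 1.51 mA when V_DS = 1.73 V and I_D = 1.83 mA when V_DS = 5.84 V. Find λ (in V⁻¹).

λ = 0.0566 V⁻¹

With V_GS fixed, I_D ∝ (1 + λ V_DS) in saturation, so I_D2/I_D1 = (1 + λ V_DS2)/(1 + λ V_DS1).
1.83/1.51 = 1.212 = (1 + 5.84 λ)/(1 + 1.73 λ).
Solving: λ (I_D1 V_DS2 − I_D2 V_DS1) = I_D2 − I_D1, so λ = (1.83 − 1.51) / (1.51 × 5.84 − 1.83 × 1.73) = 0.32 / 5.65 = 0.0566 V⁻¹.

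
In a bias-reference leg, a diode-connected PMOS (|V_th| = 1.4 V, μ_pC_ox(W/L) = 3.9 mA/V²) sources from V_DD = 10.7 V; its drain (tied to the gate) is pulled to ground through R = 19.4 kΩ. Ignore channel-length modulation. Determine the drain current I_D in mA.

I_D = 0.454 mA

With gate tied to drain, V_SG = V_SD ≥ V_SG − |V_th|, so the device is in saturation.
KCL at the drain: ½ k_p (V_SG − |V_th|)² = (V_DD − V_SG)/R.
Let x = V_SG − 1.4. Then 37.8 x² + x − 9.3 = 0, giving x = 0.483 V (positive root), so V_SG = 1.88 V.
I_D = (V_DD − V_SG)/R = (10.7 − 1.88) / 19.4 = 0.454 mA.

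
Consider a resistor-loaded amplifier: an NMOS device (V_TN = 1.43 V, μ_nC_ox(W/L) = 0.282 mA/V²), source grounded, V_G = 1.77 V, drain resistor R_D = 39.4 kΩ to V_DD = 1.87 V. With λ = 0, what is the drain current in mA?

I_D = 0.0163 mA

V_GS = V_G = 1.77 V, so V_ov = 1.77 − 1.43 = 0.34 V.
Assume saturation: I_D = ½ k_n V_ov² = 0.5 × 0.282 × 0.34² = 0.0163 mA, giving V_DS = V_DD − I_D R_D = 1.87 − 0.0163 × 39.4 = 1.23 V.
V_DS = 1.23 V ≥ V_ov = 0.34 V, confirming saturation.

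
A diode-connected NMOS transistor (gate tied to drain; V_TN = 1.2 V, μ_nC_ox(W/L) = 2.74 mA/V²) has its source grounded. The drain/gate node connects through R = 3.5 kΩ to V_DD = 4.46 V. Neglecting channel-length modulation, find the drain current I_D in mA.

With gate tied to drain, V_GS = V_DS ≥ V_GS − V_TN, so the device is in saturation.
KCL at the drain: ½ k_n (V_GS − V_TN)² = (V_DD − V_GS)/R.
Let x = V_GS − 1.2. Then 4.79 x² + x − 3.26 = 0, giving x = 0.727 V (positive root), so V_GS = 1.93 V.
I_D = (V_DD − V_GS)/R = (4.46 − 1.93) / 3.5 = 0.724 mA.

I_D = 0.724 mA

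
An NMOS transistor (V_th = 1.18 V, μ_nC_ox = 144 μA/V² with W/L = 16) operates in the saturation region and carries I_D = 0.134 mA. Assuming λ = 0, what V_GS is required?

V_GS = 1.52 V

k_n = μ_nC_ox · (W/L) = 2.304 mA/V².
In saturation I_D = ½ k_n (V_GS − V_th)², so V_GS − V_th = √(2 I_D / k_n) = √(2 × 0.134 / 2.304) = 0.341 V.
V_GS = 1.18 + 0.341 = 1.52 V.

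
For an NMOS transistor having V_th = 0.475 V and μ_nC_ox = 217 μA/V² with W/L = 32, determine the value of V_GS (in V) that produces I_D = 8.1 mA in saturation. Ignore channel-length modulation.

k_n = μ_nC_ox · (W/L) = 6.944 mA/V².
In saturation I_D = ½ k_n (V_GS − V_th)², so V_GS − V_th = √(2 I_D / k_n) = √(2 × 8.1 / 6.944) = 1.53 V.
V_GS = 0.475 + 1.53 = 2 V.

V_GS = 2.00 V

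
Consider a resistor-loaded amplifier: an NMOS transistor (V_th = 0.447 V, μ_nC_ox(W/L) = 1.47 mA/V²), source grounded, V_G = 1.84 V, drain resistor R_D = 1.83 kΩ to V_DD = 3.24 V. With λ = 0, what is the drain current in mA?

V_GS = V_G = 1.84 V, so V_ov = 1.84 − 0.447 = 1.39 V.
Assume saturation: I_D = ½ k_n V_ov² = 0.5 × 1.47 × 1.39² = 1.43 mA, giving V_DS = V_DD − I_D R_D = 3.24 − 1.43 × 1.83 = 0.63 V.
But 0.63 V < V_ov = 1.39 V, so the device is actually in triode.
In triode I_D = k_n[V_ov V_DS − ½ V_DS²] and I_D = (V_DD − V_DS)/R_D. Equating: 1.35 V_DS² − 4.747 V_DS + 3.24 = 0, giving V_DS = 0.925 V (the root below V_ov).
I_D = (3.24 − 0.925) / 1.83 = 1.27 mA.

I_D = 1.27 mA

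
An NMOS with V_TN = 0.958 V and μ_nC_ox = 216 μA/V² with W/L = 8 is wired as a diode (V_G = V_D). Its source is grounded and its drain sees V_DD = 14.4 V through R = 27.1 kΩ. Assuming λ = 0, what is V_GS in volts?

With gate tied to drain, V_GS = V_DS ≥ V_GS − V_TN, so the device is in saturation.
k_n = μ_nC_ox · (W/L) = 1.728 mA/V².
KCL at the drain: ½ k_n (V_GS − V_TN)² = (V_DD − V_GS)/R.
Let x = V_GS − 0.958. Then 23.4 x² + x − 13.44 = 0, giving x = 0.737 V (positive root), so V_GS = 1.69 V.
I_D = (V_DD − V_GS)/R = (14.4 − 1.69) / 27.1 = 0.469 mA.

V_GS = 1.69 V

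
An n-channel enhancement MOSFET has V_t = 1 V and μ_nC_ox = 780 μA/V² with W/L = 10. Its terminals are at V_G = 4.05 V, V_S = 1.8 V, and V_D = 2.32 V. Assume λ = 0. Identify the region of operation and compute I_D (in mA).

Triode; I_D = 4.02 mA

V_GS = V_G − V_S = 4.05 − 1.8 = 2.25 V; V_DS = V_D − V_S = 2.32 − 1.8 = 0.52 V.
k_n = μ_nC_ox · (W/L) = 7.8 mA/V².
V_ov = V_GS − V_t = 2.25 − 1 = 1.25 V.
Since V_DS = 0.52 V < V_ov = 1.25 V, the device is in the triode region.
I_D = k_n [V_ov · V_DS − ½ V_DS²] = 7.8 × [1.25 × 0.52 − 0.5 × 0.52²] = 4.02 mA.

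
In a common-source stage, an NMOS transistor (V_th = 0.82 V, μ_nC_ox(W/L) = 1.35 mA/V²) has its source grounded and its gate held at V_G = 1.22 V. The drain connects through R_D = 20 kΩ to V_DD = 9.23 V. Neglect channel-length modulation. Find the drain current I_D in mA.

I_D = 0.108 mA

V_GS = V_G = 1.22 V, so V_ov = 1.22 − 0.82 = 0.4 V.
Assume saturation: I_D = ½ k_n V_ov² = 0.5 × 1.35 × 0.4² = 0.108 mA, giving V_DS = V_DD − I_D R_D = 9.23 − 0.108 × 20 = 7.07 V.
V_DS = 7.07 V ≥ V_ov = 0.4 V, confirming saturation.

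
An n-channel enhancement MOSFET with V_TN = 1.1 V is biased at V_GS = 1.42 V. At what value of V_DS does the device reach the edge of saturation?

V_DS,sat = 0.320 V

The boundary between triode and saturation is V_DS = V_GS − V_TN = V_ov.
V_ov = 1.42 − 1.1 = 0.32 V.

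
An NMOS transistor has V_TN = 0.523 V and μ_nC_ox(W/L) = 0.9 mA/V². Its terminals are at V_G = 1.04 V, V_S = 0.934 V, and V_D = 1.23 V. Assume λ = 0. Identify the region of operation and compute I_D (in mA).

V_GS = V_G − V_S = 1.04 − 0.934 = 0.106 V; V_DS = V_D − V_S = 1.23 − 0.934 = 0.296 V.
V_GS = 0.106 V < V_TN = 0.523 V, so the transistor is in cutoff.

Cutoff; I_D = 0 mA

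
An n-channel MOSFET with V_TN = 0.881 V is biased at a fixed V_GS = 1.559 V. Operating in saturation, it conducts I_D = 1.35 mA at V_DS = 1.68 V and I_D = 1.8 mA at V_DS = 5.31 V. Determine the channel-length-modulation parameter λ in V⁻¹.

With V_GS fixed, I_D ∝ (1 + λ V_DS) in saturation, so I_D2/I_D1 = (1 + λ V_DS2)/(1 + λ V_DS1).
1.8/1.35 = 1.333 = (1 + 5.31 λ)/(1 + 1.68 λ).
Solving: λ (I_D1 V_DS2 − I_D2 V_DS1) = I_D2 − I_D1, so λ = (1.8 − 1.35) / (1.35 × 5.31 − 1.8 × 1.68) = 0.45 / 4.14 = 0.109 V⁻¹.

λ = 0.109 V⁻¹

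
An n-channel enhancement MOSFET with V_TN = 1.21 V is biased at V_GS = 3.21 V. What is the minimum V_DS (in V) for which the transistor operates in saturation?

V_DS,sat = 2.00 V

The boundary between triode and saturation is V_DS = V_GS − V_TN = V_ov.
V_ov = 3.21 − 1.21 = 2 V.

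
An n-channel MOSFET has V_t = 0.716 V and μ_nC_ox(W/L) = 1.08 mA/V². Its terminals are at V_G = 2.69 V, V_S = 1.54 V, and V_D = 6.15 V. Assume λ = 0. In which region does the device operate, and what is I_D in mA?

V_GS = V_G − V_S = 2.69 − 1.54 = 1.15 V; V_DS = V_D − V_S = 6.15 − 1.54 = 4.61 V.
V_ov = V_GS − V_t = 1.15 − 0.716 = 0.434 V.
Since V_DS = 4.61 V ≥ V_ov = 0.434 V, the device is in saturation.
I_D = ½ k_n V_ov² = 0.5 × 1.08 × 0.434² = 0.102 mA.

Saturation; I_D = 0.102 mA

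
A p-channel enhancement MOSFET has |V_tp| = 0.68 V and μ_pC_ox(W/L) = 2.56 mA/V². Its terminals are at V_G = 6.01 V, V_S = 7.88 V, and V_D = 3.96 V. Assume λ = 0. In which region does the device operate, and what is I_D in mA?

Saturation; I_D = 1.81 mA

V_SG = V_S − V_G = 7.88 − 6.01 = 1.87 V; V_SD = V_S − V_D = 7.88 − 3.96 = 3.92 V.
V_ov = V_SG − |V_tp| = 1.87 − 0.68 = 1.19 V.
Since V_SD = 3.92 V ≥ V_ov = 1.19 V, the device is in saturation.
I_D = ½ k_p V_ov² = 0.5 × 2.56 × 1.19² = 1.81 mA.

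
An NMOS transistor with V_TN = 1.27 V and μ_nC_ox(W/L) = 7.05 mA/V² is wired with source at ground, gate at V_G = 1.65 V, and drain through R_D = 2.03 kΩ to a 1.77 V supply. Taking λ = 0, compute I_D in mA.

I_D = 0.509 mA

V_GS = V_G = 1.65 V, so V_ov = 1.65 − 1.27 = 0.38 V.
Assume saturation: I_D = ½ k_n V_ov² = 0.5 × 7.05 × 0.38² = 0.509 mA, giving V_DS = V_DD − I_D R_D = 1.77 − 0.509 × 2.03 = 0.737 V.
V_DS = 0.737 V ≥ V_ov = 0.38 V, confirming saturation.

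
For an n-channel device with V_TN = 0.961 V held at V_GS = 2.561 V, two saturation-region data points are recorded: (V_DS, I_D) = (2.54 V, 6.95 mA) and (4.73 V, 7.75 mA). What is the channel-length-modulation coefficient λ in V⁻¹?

With V_GS fixed, I_D ∝ (1 + λ V_DS) in saturation, so I_D2/I_D1 = (1 + λ V_DS2)/(1 + λ V_DS1).
7.75/6.95 = 1.115 = (1 + 4.73 λ)/(1 + 2.54 λ).
Solving: λ (I_D1 V_DS2 − I_D2 V_DS1) = I_D2 − I_D1, so λ = (7.75 − 6.95) / (6.95 × 4.73 − 7.75 × 2.54) = 0.8 / 13.2 = 0.0607 V⁻¹.

λ = 0.0607 V⁻¹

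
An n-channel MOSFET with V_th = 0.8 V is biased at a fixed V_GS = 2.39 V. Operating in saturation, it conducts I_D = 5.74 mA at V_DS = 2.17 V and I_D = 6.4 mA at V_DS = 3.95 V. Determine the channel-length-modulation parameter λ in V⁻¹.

With V_GS fixed, I_D ∝ (1 + λ V_DS) in saturation, so I_D2/I_D1 = (1 + λ V_DS2)/(1 + λ V_DS1).
6.4/5.74 = 1.115 = (1 + 3.95 λ)/(1 + 2.17 λ).
Solving: λ (I_D1 V_DS2 − I_D2 V_DS1) = I_D2 − I_D1, so λ = (6.4 − 5.74) / (5.74 × 3.95 − 6.4 × 2.17) = 0.66 / 8.79 = 0.0751 V⁻¹.

λ = 0.0751 V⁻¹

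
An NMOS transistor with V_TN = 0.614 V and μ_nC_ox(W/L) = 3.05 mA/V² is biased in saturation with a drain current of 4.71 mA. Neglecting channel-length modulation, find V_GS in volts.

In saturation I_D = ½ k_n (V_GS − V_TN)², so V_GS − V_TN = √(2 I_D / k_n) = √(2 × 4.71 / 3.05) = 1.76 V.
V_GS = 0.614 + 1.76 = 2.37 V.

V_GS = 2.37 V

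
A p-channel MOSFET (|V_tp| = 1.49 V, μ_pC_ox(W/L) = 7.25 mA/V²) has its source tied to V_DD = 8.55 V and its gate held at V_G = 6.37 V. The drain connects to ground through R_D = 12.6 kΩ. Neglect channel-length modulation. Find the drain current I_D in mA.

V_SG = V_DD − V_G = 8.55 − 6.37 = 2.18 V, so V_ov = 2.18 − 1.49 = 0.69 V.
Assume saturation: I_D = ½ k_p V_ov² = 0.5 × 7.25 × 0.69² = 1.73 mA, giving V_SD = V_DD − I_D R_D = 8.55 − 1.73 × 12.6 = -13.2 V.
But -13.2 V < V_ov = 0.69 V, so the device is actually in triode.
In triode I_D = k_p[V_ov V_SD − ½ V_SD²] and I_D = (V_DD − V_SD)/R_D. Equating: 45.7 V_SD² − 64.03 V_SD + 8.55 = 0, giving V_SD = 0.149 V (the root below V_ov).
I_D = (8.55 − 0.149) / 12.6 = 0.667 mA.

I_D = 0.667 mA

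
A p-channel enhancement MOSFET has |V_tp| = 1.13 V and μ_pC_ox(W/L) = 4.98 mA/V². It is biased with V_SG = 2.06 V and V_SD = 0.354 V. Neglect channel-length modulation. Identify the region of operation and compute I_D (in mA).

Triode; I_D = 1.33 mA

V_ov = V_SG − |V_tp| = 2.06 − 1.13 = 0.93 V.
Since V_SD = 0.354 V < V_ov = 0.93 V, the device is in the triode region.
I_D = k_p [V_ov · V_SD − ½ V_SD²] = 4.98 × [0.93 × 0.354 − 0.5 × 0.354²] = 1.33 mA.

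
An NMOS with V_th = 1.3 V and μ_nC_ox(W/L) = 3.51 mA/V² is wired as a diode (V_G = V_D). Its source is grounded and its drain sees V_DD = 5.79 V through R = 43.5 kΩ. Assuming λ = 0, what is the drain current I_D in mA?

I_D = 0.0978 mA

With gate tied to drain, V_GS = V_DS ≥ V_GS − V_th, so the device is in saturation.
KCL at the drain: ½ k_n (V_GS − V_th)² = (V_DD − V_GS)/R.
Let x = V_GS − 1.3. Then 76.3 x² + x − 4.49 = 0, giving x = 0.236 V (positive root), so V_GS = 1.54 V.
I_D = (V_DD − V_GS)/R = (5.79 − 1.54) / 43.5 = 0.0978 mA.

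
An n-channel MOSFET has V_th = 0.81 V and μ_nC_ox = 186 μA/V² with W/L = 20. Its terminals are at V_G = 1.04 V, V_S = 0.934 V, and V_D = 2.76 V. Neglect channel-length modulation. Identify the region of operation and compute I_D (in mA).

V_GS = V_G − V_S = 1.04 − 0.934 = 0.106 V; V_DS = V_D − V_S = 2.76 − 0.934 = 1.83 V.
V_GS = 0.106 V < V_th = 0.81 V, so the transistor is in cutoff.

Cutoff; I_D = 0 mA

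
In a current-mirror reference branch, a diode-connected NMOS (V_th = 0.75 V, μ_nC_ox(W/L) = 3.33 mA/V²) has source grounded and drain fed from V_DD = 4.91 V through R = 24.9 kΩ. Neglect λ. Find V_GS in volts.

With gate tied to drain, V_GS = V_DS ≥ V_GS − V_th, so the device is in saturation.
KCL at the drain: ½ k_n (V_GS − V_th)² = (V_DD − V_GS)/R.
Let x = V_GS − 0.75. Then 41.5 x² + x − 4.16 = 0, giving x = 0.305 V (positive root), so V_GS = 1.05 V.
I_D = (V_DD − V_GS)/R = (4.91 − 1.05) / 24.9 = 0.155 mA.

V_GS = 1.05 V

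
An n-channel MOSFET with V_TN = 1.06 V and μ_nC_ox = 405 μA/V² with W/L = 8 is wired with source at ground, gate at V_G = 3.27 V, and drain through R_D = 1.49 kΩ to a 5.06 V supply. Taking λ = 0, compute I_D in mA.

V_GS = V_G = 3.27 V, so V_ov = 3.27 − 1.06 = 2.21 V.
k_n = μ_nC_ox · (W/L) = 3.24 mA/V².
Assume saturation: I_D = ½ k_n V_ov² = 0.5 × 3.24 × 2.21² = 7.91 mA, giving V_DS = V_DD − I_D R_D = 5.06 − 7.91 × 1.49 = -6.73 V.
But -6.73 V < V_ov = 2.21 V, so the device is actually in triode.
In triode I_D = k_n[V_ov V_DS − ½ V_DS²] and I_D = (V_DD − V_DS)/R_D. Equating: 2.41 V_DS² − 11.67 V_DS + 5.06 = 0, giving V_DS = 0.482 V (the root below V_ov).
I_D = (5.06 − 0.482) / 1.49 = 3.07 mA.

I_D = 3.07 mA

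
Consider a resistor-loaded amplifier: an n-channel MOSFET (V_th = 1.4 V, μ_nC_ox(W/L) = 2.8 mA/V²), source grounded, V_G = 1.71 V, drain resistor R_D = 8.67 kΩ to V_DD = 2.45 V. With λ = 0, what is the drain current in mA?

I_D = 0.135 mA

V_GS = V_G = 1.71 V, so V_ov = 1.71 − 1.4 = 0.31 V.
Assume saturation: I_D = ½ k_n V_ov² = 0.5 × 2.8 × 0.31² = 0.135 mA, giving V_DS = V_DD − I_D R_D = 2.45 − 0.135 × 8.67 = 1.28 V.
V_DS = 1.28 V ≥ V_ov = 0.31 V, confirming saturation.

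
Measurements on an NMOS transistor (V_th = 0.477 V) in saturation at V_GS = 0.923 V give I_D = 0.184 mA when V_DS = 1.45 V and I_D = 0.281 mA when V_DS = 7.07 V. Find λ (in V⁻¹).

With V_GS fixed, I_D ∝ (1 + λ V_DS) in saturation, so I_D2/I_D1 = (1 + λ V_DS2)/(1 + λ V_DS1).
0.281/0.184 = 1.527 = (1 + 7.07 λ)/(1 + 1.45 λ).
Solving: λ (I_D1 V_DS2 − I_D2 V_DS1) = I_D2 − I_D1, so λ = (0.281 − 0.184) / (0.184 × 7.07 − 0.281 × 1.45) = 0.097 / 0.893 = 0.109 V⁻¹.

λ = 0.109 V⁻¹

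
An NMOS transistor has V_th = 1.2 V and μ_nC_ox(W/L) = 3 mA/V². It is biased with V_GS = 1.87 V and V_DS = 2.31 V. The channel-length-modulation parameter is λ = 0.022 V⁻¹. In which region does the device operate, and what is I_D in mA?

V_ov = V_GS − V_th = 1.87 − 1.2 = 0.67 V.
Since V_DS = 2.31 V ≥ V_ov = 0.67 V, the device is in saturation.
I_D = ½ k_n V_ov² (1 + λ V_DS) = 0.5 × 3 × 0.67² × (1 + 0.022 × 2.31) = 0.708 mA.

Saturation; I_D = 0.708 mA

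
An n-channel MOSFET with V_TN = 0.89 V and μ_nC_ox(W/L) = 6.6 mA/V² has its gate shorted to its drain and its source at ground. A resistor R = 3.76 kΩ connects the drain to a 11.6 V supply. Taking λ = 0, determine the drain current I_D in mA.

With gate tied to drain, V_GS = V_DS ≥ V_GS − V_TN, so the device is in saturation.
KCL at the drain: ½ k_n (V_GS − V_TN)² = (V_DD − V_GS)/R.
Let x = V_GS − 0.89. Then 12.4 x² + x − 10.71 = 0, giving x = 0.89 V (positive root), so V_GS = 1.78 V.
I_D = (V_DD − V_GS)/R = (11.6 − 1.78) / 3.76 = 2.61 mA.

I_D = 2.61 mA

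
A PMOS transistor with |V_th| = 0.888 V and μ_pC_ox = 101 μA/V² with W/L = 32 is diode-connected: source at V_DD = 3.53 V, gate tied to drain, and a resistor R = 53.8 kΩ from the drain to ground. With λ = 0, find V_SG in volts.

With gate tied to drain, V_SG = V_SD ≥ V_SG − |V_th|, so the device is in saturation.
k_p = μ_pC_ox · (W/L) = 3.232 mA/V².
KCL at the drain: ½ k_p (V_SG − |V_th|)² = (V_DD − V_SG)/R.
Let x = V_SG − 0.888. Then 86.9 x² + x − 2.642 = 0, giving x = 0.169 V (positive root), so V_SG = 1.06 V.
I_D = (V_DD − V_SG)/R = (3.53 − 1.06) / 53.8 = 0.046 mA.

V_SG = 1.06 V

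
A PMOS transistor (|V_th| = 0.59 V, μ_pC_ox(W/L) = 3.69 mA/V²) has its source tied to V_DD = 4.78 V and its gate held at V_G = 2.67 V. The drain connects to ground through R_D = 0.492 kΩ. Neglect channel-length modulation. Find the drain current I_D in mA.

V_SG = V_DD − V_G = 4.78 − 2.67 = 2.11 V, so V_ov = 2.11 − 0.59 = 1.52 V.
Assume saturation: I_D = ½ k_p V_ov² = 0.5 × 3.69 × 1.52² = 4.26 mA, giving V_SD = V_DD − I_D R_D = 4.78 − 4.26 × 0.492 = 2.68 V.
V_SD = 2.68 V ≥ V_ov = 1.52 V, confirming saturation.

I_D = 4.26 mA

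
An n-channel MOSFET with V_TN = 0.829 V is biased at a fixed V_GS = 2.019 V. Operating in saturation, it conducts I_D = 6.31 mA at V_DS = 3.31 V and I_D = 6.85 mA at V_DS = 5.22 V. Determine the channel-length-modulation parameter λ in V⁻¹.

With V_GS fixed, I_D ∝ (1 + λ V_DS) in saturation, so I_D2/I_D1 = (1 + λ V_DS2)/(1 + λ V_DS1).
6.85/6.31 = 1.086 = (1 + 5.22 λ)/(1 + 3.31 λ).
Solving: λ (I_D1 V_DS2 − I_D2 V_DS1) = I_D2 − I_D1, so λ = (6.85 − 6.31) / (6.31 × 5.22 − 6.85 × 3.31) = 0.54 / 10.3 = 0.0526 V⁻¹.

λ = 0.0526 V⁻¹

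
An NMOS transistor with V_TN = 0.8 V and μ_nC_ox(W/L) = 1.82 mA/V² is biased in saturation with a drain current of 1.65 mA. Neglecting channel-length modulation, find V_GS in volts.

In saturation I_D = ½ k_n (V_GS − V_TN)², so V_GS − V_TN = √(2 I_D / k_n) = √(2 × 1.65 / 1.82) = 1.35 V.
V_GS = 0.8 + 1.35 = 2.15 V.

V_GS = 2.15 V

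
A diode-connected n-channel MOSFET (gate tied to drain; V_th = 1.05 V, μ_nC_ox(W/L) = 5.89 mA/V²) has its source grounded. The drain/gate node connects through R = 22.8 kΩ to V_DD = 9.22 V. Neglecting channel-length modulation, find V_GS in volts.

With gate tied to drain, V_GS = V_DS ≥ V_GS − V_th, so the device is in saturation.
KCL at the drain: ½ k_n (V_GS − V_th)² = (V_DD − V_GS)/R.
Let x = V_GS − 1.05. Then 67.1 x² + x − 8.17 = 0, giving x = 0.341 V (positive root), so V_GS = 1.39 V.
I_D = (V_DD − V_GS)/R = (9.22 − 1.39) / 22.8 = 0.343 mA.

V_GS = 1.39 V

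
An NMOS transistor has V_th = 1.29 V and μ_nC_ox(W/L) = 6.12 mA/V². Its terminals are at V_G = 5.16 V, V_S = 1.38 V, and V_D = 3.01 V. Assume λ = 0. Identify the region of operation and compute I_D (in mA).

Triode; I_D = 16.7 mA

V_GS = V_G − V_S = 5.16 − 1.38 = 3.78 V; V_DS = V_D − V_S = 3.01 − 1.38 = 1.63 V.
V_ov = V_GS − V_th = 3.78 − 1.29 = 2.49 V.
Since V_DS = 1.63 V < V_ov = 2.49 V, the device is in the triode region.
I_D = k_n [V_ov · V_DS − ½ V_DS²] = 6.12 × [2.49 × 1.63 − 0.5 × 1.63²] = 16.7 mA.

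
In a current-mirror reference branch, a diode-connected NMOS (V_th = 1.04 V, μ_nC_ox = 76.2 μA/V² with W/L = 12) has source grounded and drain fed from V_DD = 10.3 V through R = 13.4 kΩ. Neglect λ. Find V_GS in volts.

V_GS = 2.19 V

With gate tied to drain, V_GS = V_DS ≥ V_GS − V_th, so the device is in saturation.
k_n = μ_nC_ox · (W/L) = 0.9144 mA/V².
KCL at the drain: ½ k_n (V_GS − V_th)² = (V_DD − V_GS)/R.
Let x = V_GS − 1.04. Then 6.13 x² + x − 9.26 = 0, giving x = 1.15 V (positive root), so V_GS = 2.19 V.
I_D = (V_DD − V_GS)/R = (10.3 − 2.19) / 13.4 = 0.605 mA.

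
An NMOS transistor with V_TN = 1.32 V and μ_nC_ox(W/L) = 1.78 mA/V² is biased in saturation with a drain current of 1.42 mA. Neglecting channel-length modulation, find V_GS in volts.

V_GS = 2.58 V

In saturation I_D = ½ k_n (V_GS − V_TN)², so V_GS − V_TN = √(2 I_D / k_n) = √(2 × 1.42 / 1.78) = 1.26 V.
V_GS = 1.32 + 1.26 = 2.58 V.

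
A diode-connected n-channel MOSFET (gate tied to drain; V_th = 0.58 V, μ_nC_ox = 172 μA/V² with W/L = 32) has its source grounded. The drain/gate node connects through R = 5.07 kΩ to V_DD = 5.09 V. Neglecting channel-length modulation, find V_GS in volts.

V_GS = 1.11 V

With gate tied to drain, V_GS = V_DS ≥ V_GS − V_th, so the device is in saturation.
k_n = μ_nC_ox · (W/L) = 5.504 mA/V².
KCL at the drain: ½ k_n (V_GS − V_th)² = (V_DD − V_GS)/R.
Let x = V_GS − 0.58. Then 14 x² + x − 4.51 = 0, giving x = 0.534 V (positive root), so V_GS = 1.11 V.
I_D = (V_DD − V_GS)/R = (5.09 − 1.11) / 5.07 = 0.784 mA.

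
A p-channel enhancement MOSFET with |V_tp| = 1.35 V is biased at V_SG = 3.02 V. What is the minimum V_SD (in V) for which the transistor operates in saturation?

The boundary between triode and saturation is V_SD = V_SG − |V_tp| = V_ov.
V_ov = 3.02 − 1.35 = 1.67 V.

V_SD,sat = 1.67 V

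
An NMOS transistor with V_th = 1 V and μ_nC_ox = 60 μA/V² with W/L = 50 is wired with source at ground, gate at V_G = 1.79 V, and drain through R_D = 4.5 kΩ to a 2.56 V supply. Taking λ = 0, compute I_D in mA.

I_D = 0.512 mA

V_GS = V_G = 1.79 V, so V_ov = 1.79 − 1 = 0.79 V.
k_n = μ_nC_ox · (W/L) = 3 mA/V².
Assume saturation: I_D = ½ k_n V_ov² = 0.5 × 3 × 0.79² = 0.936 mA, giving V_DS = V_DD − I_D R_D = 2.56 − 0.936 × 4.5 = -1.65 V.
But -1.65 V < V_ov = 0.79 V, so the device is actually in triode.
In triode I_D = k_n[V_ov V_DS − ½ V_DS²] and I_D = (V_DD − V_DS)/R_D. Equating: 6.75 V_DS² − 11.67 V_DS + 2.56 = 0, giving V_DS = 0.258 V (the root below V_ov).
I_D = (2.56 − 0.258) / 4.5 = 0.512 mA.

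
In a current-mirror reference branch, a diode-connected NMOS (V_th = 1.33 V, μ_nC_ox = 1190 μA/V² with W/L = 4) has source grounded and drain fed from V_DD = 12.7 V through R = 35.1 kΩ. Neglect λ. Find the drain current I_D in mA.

With gate tied to drain, V_GS = V_DS ≥ V_GS − V_th, so the device is in saturation.
k_n = μ_nC_ox · (W/L) = 4.76 mA/V².
KCL at the drain: ½ k_n (V_GS − V_th)² = (V_DD − V_GS)/R.
Let x = V_GS − 1.33. Then 83.5 x² + x − 11.37 = 0, giving x = 0.363 V (positive root), so V_GS = 1.69 V.
I_D = (V_DD − V_GS)/R = (12.7 − 1.69) / 35.1 = 0.314 mA.

I_D = 0.314 mA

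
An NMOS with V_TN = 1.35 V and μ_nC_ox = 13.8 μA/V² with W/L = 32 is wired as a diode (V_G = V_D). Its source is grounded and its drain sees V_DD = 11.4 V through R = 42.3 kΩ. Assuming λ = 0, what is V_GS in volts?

With gate tied to drain, V_GS = V_DS ≥ V_GS − V_TN, so the device is in saturation.
k_n = μ_nC_ox · (W/L) = 0.4416 mA/V².
KCL at the drain: ½ k_n (V_GS − V_TN)² = (V_DD − V_GS)/R.
Let x = V_GS − 1.35. Then 9.34 x² + x − 10.05 = 0, giving x = 0.985 V (positive root), so V_GS = 2.34 V.
I_D = (V_DD − V_GS)/R = (11.4 − 2.34) / 42.3 = 0.214 mA.

V_GS = 2.34 V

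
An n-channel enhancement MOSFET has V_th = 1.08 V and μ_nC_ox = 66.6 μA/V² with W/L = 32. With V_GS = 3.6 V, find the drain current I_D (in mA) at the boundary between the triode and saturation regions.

I_D = 6.77 mA

At the boundary V_DS = V_ov = V_GS − V_th = 3.6 − 1.08 = 2.52 V.
k_n = μ_nC_ox · (W/L) = 2.131 mA/V².
I_D = ½ k_n V_ov² = 0.5 × 2.131 × 2.52² = 6.77 mA.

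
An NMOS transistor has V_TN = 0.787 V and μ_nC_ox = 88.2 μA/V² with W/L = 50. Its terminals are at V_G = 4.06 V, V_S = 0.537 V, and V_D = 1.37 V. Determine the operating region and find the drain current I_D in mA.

Triode; I_D = 8.52 mA

V_GS = V_G − V_S = 4.06 − 0.537 = 3.52 V; V_DS = V_D − V_S = 1.37 − 0.537 = 0.833 V.
k_n = μ_nC_ox · (W/L) = 4.41 mA/V².
V_ov = V_GS − V_TN = 3.52 − 0.787 = 2.74 V.
Since V_DS = 0.833 V < V_ov = 2.74 V, the device is in the triode region.
I_D = k_n [V_ov · V_DS − ½ V_DS²] = 4.41 × [2.74 × 0.833 − 0.5 × 0.833²] = 8.52 mA.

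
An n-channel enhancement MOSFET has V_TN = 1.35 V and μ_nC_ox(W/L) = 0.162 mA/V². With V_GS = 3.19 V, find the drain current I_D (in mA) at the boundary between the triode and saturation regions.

At the boundary V_DS = V_ov = V_GS − V_TN = 3.19 − 1.35 = 1.84 V.
I_D = ½ k_n V_ov² = 0.5 × 0.162 × 1.84² = 0.274 mA.

I_D = 0.274 mA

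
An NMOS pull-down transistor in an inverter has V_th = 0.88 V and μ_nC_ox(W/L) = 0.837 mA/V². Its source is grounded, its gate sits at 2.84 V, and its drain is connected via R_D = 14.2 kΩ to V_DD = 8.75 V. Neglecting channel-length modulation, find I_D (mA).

V_GS = V_G = 2.84 V, so V_ov = 2.84 − 0.88 = 1.96 V.
Assume saturation: I_D = ½ k_n V_ov² = 0.5 × 0.837 × 1.96² = 1.61 mA, giving V_DS = V_DD − I_D R_D = 8.75 − 1.61 × 14.2 = -14.1 V.
But -14.1 V < V_ov = 1.96 V, so the device is actually in triode.
In triode I_D = k_n[V_ov V_DS − ½ V_DS²] and I_D = (V_DD − V_DS)/R_D. Equating: 5.94 V_DS² − 24.3 V_DS + 8.75 = 0, giving V_DS = 0.399 V (the root below V_ov).
I_D = (8.75 − 0.399) / 14.2 = 0.588 mA.

I_D = 0.588 mA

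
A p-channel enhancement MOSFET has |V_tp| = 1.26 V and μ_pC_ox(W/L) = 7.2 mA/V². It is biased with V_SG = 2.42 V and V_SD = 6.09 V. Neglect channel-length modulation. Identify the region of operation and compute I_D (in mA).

V_ov = V_SG − |V_tp| = 2.42 − 1.26 = 1.16 V.
Since V_SD = 6.09 V ≥ V_ov = 1.16 V, the device is in saturation.
I_D = ½ k_p V_ov² = 0.5 × 7.2 × 1.16² = 4.84 mA.

Saturation; I_D = 4.84 mA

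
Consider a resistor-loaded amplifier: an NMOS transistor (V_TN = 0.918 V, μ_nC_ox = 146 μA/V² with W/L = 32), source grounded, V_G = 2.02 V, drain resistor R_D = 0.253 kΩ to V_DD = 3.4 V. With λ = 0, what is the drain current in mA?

I_D = 2.84 mA

V_GS = V_G = 2.02 V, so V_ov = 2.02 − 0.918 = 1.1 V.
k_n = μ_nC_ox · (W/L) = 4.672 mA/V².
Assume saturation: I_D = ½ k_n V_ov² = 0.5 × 4.672 × 1.1² = 2.84 mA, giving V_DS = V_DD − I_D R_D = 3.4 − 2.84 × 0.253 = 2.68 V.
V_DS = 2.68 V ≥ V_ov = 1.1 V, confirming saturation.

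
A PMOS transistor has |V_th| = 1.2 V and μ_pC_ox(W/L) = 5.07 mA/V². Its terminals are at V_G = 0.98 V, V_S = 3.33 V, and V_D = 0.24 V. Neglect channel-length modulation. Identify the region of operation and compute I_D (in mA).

Saturation; I_D = 3.35 mA

V_SG = V_S − V_G = 3.33 − 0.98 = 2.35 V; V_SD = V_S − V_D = 3.33 − 0.24 = 3.09 V.
V_ov = V_SG − |V_th| = 2.35 − 1.2 = 1.15 V.
Since V_SD = 3.09 V ≥ V_ov = 1.15 V, the device is in saturation.
I_D = ½ k_p V_ov² = 0.5 × 5.07 × 1.15² = 3.35 mA.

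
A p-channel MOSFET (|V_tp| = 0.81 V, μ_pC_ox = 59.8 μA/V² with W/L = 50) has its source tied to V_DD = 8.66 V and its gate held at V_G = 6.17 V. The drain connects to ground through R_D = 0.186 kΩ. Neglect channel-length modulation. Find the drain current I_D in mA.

V_SG = V_DD − V_G = 8.66 − 6.17 = 2.49 V, so V_ov = 2.49 − 0.81 = 1.68 V.
k_p = μ_pC_ox · (W/L) = 2.99 mA/V².
Assume saturation: I_D = ½ k_p V_ov² = 0.5 × 2.99 × 1.68² = 4.22 mA, giving V_SD = V_DD − I_D R_D = 8.66 − 4.22 × 0.186 = 7.88 V.
V_SD = 7.88 V ≥ V_ov = 1.68 V, confirming saturation.

I_D = 4.22 mA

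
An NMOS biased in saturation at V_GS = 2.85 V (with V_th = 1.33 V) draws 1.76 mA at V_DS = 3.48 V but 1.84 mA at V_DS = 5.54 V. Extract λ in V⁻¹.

λ = 0.0239 V⁻¹

With V_GS fixed, I_D ∝ (1 + λ V_DS) in saturation, so I_D2/I_D1 = (1 + λ V_DS2)/(1 + λ V_DS1).
1.84/1.76 = 1.045 = (1 + 5.54 λ)/(1 + 3.48 λ).
Solving: λ (I_D1 V_DS2 − I_D2 V_DS1) = I_D2 − I_D1, so λ = (1.84 − 1.76) / (1.76 × 5.54 − 1.84 × 3.48) = 0.08 / 3.35 = 0.0239 V⁻¹.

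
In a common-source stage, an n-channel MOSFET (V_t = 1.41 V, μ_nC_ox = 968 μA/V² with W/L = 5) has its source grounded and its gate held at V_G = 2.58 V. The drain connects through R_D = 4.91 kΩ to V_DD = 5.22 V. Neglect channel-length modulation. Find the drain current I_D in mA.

I_D = 1.02 mA

V_GS = V_G = 2.58 V, so V_ov = 2.58 − 1.41 = 1.17 V.
k_n = μ_nC_ox · (W/L) = 4.84 mA/V².
Assume saturation: I_D = ½ k_n V_ov² = 0.5 × 4.84 × 1.17² = 3.31 mA, giving V_DS = V_DD − I_D R_D = 5.22 − 3.31 × 4.91 = -11 V.
But -11 V < V_ov = 1.17 V, so the device is actually in triode.
In triode I_D = k_n[V_ov V_DS − ½ V_DS²] and I_D = (V_DD − V_DS)/R_D. Equating: 11.9 V_DS² − 28.8 V_DS + 5.22 = 0, giving V_DS = 0.197 V (the root below V_ov).
I_D = (5.22 − 0.197) / 4.91 = 1.02 mA.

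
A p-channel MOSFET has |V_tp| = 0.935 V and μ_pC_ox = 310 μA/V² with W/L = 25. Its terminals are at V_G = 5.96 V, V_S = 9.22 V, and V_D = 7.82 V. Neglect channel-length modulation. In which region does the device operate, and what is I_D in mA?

V_SG = V_S − V_G = 9.22 − 5.96 = 3.26 V; V_SD = V_S − V_D = 9.22 − 7.82 = 1.4 V.
k_p = μ_pC_ox · (W/L) = 7.75 mA/V².
V_ov = V_SG − |V_tp| = 3.26 − 0.935 = 2.33 V.
Since V_SD = 1.4 V < V_ov = 2.33 V, the device is in the triode region.
I_D = k_p [V_ov · V_SD − ½ V_SD²] = 7.75 × [2.33 × 1.4 − 0.5 × 1.4²] = 17.6 mA.

Triode; I_D = 17.6 mA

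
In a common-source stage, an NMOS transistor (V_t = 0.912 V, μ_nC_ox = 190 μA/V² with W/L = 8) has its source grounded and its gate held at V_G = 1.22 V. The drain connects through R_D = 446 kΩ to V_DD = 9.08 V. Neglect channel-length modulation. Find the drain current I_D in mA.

V_GS = V_G = 1.22 V, so V_ov = 1.22 − 0.912 = 0.308 V.
k_n = μ_nC_ox · (W/L) = 1.52 mA/V².
Assume saturation: I_D = ½ k_n V_ov² = 0.5 × 1.52 × 0.308² = 0.0721 mA, giving V_DS = V_DD − I_D R_D = 9.08 − 0.0721 × 446 = -23.1 V.
But -23.1 V < V_ov = 0.308 V, so the device is actually in triode.
In triode I_D = k_n[V_ov V_DS − ½ V_DS²] and I_D = (V_DD − V_DS)/R_D. Equating: 339 V_DS² − 209.8 V_DS + 9.08 = 0, giving V_DS = 0.0468 V (the root below V_ov).
I_D = (9.08 − 0.0468) / 446 = 0.0203 mA.

I_D = 0.0203 mA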